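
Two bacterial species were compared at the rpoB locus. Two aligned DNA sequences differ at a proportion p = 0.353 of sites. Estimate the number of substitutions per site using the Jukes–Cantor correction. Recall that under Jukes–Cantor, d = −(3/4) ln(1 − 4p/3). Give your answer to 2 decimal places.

d = −(3/4) ln(1 − 4p/3) = −0.75 ln(1 − 0.470667) = −0.75 ln(0.529333)
  = −0.75 × (-0.636138) = 0.477104 substitutions/site.

0.48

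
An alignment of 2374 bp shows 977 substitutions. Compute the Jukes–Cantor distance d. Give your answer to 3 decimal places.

p = 977/2374 ≈ 0.411542.
d = −(3/4) ln(1 − 4p/3) = −0.75 ln(1 − 0.548723) = −0.75 ln(0.451277)
  = −0.75 × (-0.795674) = 0.596756 substitutions/site.

0.597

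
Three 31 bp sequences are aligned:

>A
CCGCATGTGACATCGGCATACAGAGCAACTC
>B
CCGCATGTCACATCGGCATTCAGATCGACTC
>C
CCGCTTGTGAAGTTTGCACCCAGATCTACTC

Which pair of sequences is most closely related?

A–B: 4/31 differ, p = 0.129, d = 0.142.
A–C: 9/31 differ, p = 0.290, d = 0.367.
B–C: 9/31 differ, p = 0.290, d = 0.367.
The smallest distance is between A and B.

A and B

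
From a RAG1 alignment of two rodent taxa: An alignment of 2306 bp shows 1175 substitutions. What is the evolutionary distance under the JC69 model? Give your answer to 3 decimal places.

0.853

p = 1175/2306 ≈ 0.50954.
d = −(3/4) ln(1 − 4p/3) = −0.75 ln(1 − 0.679387) = −0.75 ln(0.320613)
  = −0.75 × (-1.137520) = 0.853140 substitutions/site.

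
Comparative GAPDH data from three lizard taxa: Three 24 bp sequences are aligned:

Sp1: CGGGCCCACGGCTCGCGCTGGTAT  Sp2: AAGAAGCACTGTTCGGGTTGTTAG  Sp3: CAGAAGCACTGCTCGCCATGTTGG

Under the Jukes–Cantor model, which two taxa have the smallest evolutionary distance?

Sp2 and Sp3

Sp1–Sp2: 11/24 differ, p = 0.458, d = 0.708.
Sp1–Sp3: 10/24 differ, p = 0.417, d = 0.608.
Sp2–Sp3: 6/24 differ, p = 0.250, d = 0.304.
The smallest distance is between Sp2 and Sp3.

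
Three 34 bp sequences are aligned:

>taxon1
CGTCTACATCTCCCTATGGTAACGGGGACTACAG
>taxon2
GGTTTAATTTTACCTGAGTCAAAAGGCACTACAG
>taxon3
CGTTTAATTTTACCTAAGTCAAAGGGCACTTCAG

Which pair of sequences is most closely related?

taxon1–taxon2: 13/34 differ, p = 0.382, d = 0.535.
taxon1–taxon3: 11/34 differ, p = 0.324, d = 0.423.
taxon2–taxon3: 4/34 differ, p = 0.118, d = 0.128.
The smallest distance is between taxon2 and taxon3.

taxon2 and taxon3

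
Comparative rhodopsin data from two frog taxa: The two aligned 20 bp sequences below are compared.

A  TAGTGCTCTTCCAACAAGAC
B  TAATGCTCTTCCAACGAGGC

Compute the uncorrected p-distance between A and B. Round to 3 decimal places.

0.150

The sequences differ at 3 of 20 positions (sites 3, 16, 19).
p = 3/20 = 0.150.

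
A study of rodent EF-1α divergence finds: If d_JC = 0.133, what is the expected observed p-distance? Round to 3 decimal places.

p = (3/4)(1 − e^(−4d/3)) = 0.75 × (1 − e^(-0.177333)) = 0.75 × (1 − 0.837501) = 0.121874.

0.122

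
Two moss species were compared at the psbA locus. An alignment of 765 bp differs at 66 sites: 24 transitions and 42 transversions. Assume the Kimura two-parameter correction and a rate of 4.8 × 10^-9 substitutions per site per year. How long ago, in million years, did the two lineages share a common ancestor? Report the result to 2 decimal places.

9.55

P = 24/765 ≈ 0.031373 and Q = 42/765 ≈ 0.054902.
Under the Kimura two-parameter model, d = −½ ln(1 − 2P − Q) − ¼ ln(1 − 2Q).
1 − 2P − Q = 0.882352, giving −½ ln(0.882352) = 0.062582.
1 − 2Q = 0.890196, giving −¼ ln(0.890196) = 0.029078.
d = 0.062582 + 0.029078 = 0.091660.
Under a molecular clock d = 2μt, so t = d/(2μ) = 0.091660 / (2 × 4.8 × 10^-9) = 9.55 million years.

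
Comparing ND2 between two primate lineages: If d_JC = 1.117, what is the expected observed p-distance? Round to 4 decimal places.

p = (3/4)(1 − e^(−4d/3)) = 0.75 × (1 − e^(-1.489333)) = 0.75 × (1 − 0.225523) = 0.580858.

0.5809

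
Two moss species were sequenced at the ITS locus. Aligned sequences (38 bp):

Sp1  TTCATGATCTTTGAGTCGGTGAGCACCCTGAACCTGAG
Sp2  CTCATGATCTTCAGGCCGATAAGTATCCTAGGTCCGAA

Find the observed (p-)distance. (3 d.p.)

The sequences differ at 15 of 38 positions.
p = 15/38 = 0.394736… ≈ 0.395 (to 3 d.p.).

0.395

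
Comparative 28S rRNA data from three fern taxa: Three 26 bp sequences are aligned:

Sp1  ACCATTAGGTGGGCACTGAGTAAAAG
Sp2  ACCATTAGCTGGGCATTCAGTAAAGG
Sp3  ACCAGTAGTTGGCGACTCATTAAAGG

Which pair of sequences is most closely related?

Sp1–Sp2: 4/26 differ, p = 0.154, d = 0.172.
Sp1–Sp3: 7/26 differ, p = 0.269, d = 0.334.
Sp2–Sp3: 6/26 differ, p = 0.231, d = 0.276.
The smallest distance is between Sp1 and Sp2.

Sp1 and Sp2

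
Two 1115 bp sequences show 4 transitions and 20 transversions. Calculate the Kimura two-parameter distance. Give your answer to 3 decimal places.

P = 4/1115 ≈ 0.003587 and Q = 20/1115 ≈ 0.017937.
Under the Kimura two-parameter model, d = −½ ln(1 − 2P − Q) − ¼ ln(1 − 2Q).
1 − 2P − Q = 0.974889, giving −½ ln(0.974889) = 0.012716.
1 − 2Q = 0.964126, giving −¼ ln(0.964126) = 0.009133.
d = 0.012716 + 0.009133 = 0.021849.

0.022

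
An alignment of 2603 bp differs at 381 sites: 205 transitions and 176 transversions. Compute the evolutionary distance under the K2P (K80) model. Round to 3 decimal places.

0.164

P = 205/2603 ≈ 0.078755 and Q = 176/2603 ≈ 0.067614.
Under the Kimura two-parameter model, d = −½ ln(1 − 2P − Q) − ¼ ln(1 − 2Q).
1 − 2P − Q = 0.774876, giving −½ ln(0.774876) = 0.127526.
1 − 2Q = 0.864772, giving −¼ ln(0.864772) = 0.036322.
d = 0.127526 + 0.036322 = 0.163848.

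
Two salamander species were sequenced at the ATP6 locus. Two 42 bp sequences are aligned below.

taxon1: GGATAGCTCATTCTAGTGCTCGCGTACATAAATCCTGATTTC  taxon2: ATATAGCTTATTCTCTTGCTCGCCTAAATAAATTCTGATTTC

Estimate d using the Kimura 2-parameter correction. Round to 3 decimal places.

0.220

Of 42 sites, 3 differences are transitions and 5 are transversions, so P = 3/42 ≈ 0.071429 and Q = 5/42 ≈ 0.119048.
Under the Kimura two-parameter model, d = −½ ln(1 − 2P − Q) − ¼ ln(1 − 2Q).
1 − 2P − Q = 0.738094, giving −½ ln(0.738094) = 0.151842.
1 − 2Q = 0.761904, giving −¼ ln(0.761904) = 0.067984.
d = 0.151842 + 0.067984 = 0.219826.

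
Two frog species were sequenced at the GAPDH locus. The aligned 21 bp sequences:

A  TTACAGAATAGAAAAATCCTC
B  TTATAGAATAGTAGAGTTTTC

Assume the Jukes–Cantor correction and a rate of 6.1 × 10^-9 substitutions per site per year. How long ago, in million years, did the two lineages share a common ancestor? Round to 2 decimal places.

The sequences differ at 6 of 21 sites (4, 12, 14, 16, 18, 19), so p = 6/21 ≈ 0.285714.
d = −(3/4) ln(1 − 4p/3) = −0.75 ln(1 − 0.380952) = −0.75 ln(0.619048)
  = −0.75 × (-0.479572) = 0.359679 substitutions/site.
Under a molecular clock d = 2μt, so t = d/(2μ) = 0.359679 / (2 × 6.1 × 10^-9) = 29.48 million years.

29.48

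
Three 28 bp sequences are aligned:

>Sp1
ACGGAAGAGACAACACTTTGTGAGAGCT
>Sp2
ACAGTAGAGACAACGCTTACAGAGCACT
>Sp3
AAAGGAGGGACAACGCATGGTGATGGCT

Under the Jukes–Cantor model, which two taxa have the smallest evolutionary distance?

Sp1–Sp2: 8/28 differ, p = 0.286, d = 0.360.
Sp1–Sp3: 9/28 differ, p = 0.321, d = 0.420.
Sp2–Sp3: 10/28 differ, p = 0.357, d = 0.485.
The smallest distance is between Sp1 and Sp2.

Sp1 and Sp2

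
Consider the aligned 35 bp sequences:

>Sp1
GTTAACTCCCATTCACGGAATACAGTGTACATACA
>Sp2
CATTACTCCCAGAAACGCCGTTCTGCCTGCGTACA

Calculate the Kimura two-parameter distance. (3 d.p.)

0.639

Of 35 sites, 4 differences are transitions and 11 are transversions, so P = 4/35 ≈ 0.114286 and Q = 11/35 ≈ 0.314286.
Under the Kimura two-parameter model, d = −½ ln(1 − 2P − Q) − ¼ ln(1 − 2Q).
1 − 2P − Q = 0.457142, giving −½ ln(0.457142) = 0.391381.
1 − 2Q = 0.371428, giving −¼ ln(0.371428) = 0.247600.
d = 0.391381 + 0.247600 = 0.638981.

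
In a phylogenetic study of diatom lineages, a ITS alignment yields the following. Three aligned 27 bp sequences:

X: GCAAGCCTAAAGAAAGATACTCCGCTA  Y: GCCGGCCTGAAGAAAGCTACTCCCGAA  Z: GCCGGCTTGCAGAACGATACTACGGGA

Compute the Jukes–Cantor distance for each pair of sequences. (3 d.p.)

d(X,Y) = 0.318, d(X,Z) = 0.441, d(Y,Z) = 0.318

X–Y: 7/27 sites differ → p ≈ 0.259259, d = −0.75 ln(1 − 0.345679) = 0.318118 ≈ 0.318.
X–Z: 9/27 sites differ → p ≈ 0.333333, d = −0.75 ln(1 − 0.444444) = 0.440839 ≈ 0.441.
Y–Z: 7/27 sites differ → p ≈ 0.259259, d = −0.75 ln(1 − 0.345679) = 0.318118 ≈ 0.318.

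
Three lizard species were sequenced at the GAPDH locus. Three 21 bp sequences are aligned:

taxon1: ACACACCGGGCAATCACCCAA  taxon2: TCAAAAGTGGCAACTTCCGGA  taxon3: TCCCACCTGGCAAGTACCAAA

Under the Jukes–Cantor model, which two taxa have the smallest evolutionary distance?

taxon1 and taxon3

taxon1–taxon2: 10/21 differ, p = 0.476, d = 0.756.
taxon1–taxon3: 6/21 differ, p = 0.286, d = 0.360.
taxon2–taxon3: 8/21 differ, p = 0.381, d = 0.532.
The smallest distance is between taxon1 and taxon3.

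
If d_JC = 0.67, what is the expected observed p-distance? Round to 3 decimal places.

0.443

p = (3/4)(1 − e^(−4d/3)) = 0.75 × (1 − e^(-0.893333)) = 0.75 × (1 − 0.409289) = 0.443033.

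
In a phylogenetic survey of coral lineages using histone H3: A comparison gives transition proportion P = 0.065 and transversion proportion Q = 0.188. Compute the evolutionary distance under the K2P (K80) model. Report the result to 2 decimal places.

0.31

Under the Kimura two-parameter model, d = −½ ln(1 − 2P − Q) − ¼ ln(1 − 2Q).
1 − 2P − Q = 0.682, giving −½ ln(0.682) = 0.191363.
1 − 2Q = 0.624, giving −¼ ln(0.624) = 0.117901.
d = 0.191363 + 0.117901 = 0.309264.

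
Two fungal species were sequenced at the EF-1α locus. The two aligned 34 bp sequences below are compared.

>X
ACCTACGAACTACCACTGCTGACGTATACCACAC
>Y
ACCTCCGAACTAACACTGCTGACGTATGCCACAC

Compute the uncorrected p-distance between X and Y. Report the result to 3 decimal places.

The sequences differ at 3 of 34 positions (sites 5, 13, 28).
p = 3/34 = 0.088235… ≈ 0.088 (to 3 d.p.).

0.088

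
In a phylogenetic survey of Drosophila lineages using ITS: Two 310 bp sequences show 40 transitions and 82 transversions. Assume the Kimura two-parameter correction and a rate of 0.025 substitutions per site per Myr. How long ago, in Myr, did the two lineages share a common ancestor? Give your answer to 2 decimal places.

P = 40/310 ≈ 0.129032 and Q = 82/310 ≈ 0.264516.
Under the Kimura two-parameter model, d = −½ ln(1 − 2P − Q) − ¼ ln(1 − 2Q).
1 − 2P − Q = 0.47742, giving −½ ln(0.47742) = 0.369679.
1 − 2Q = 0.470968, giving −¼ ln(0.470968) = 0.188241.
d = 0.369679 + 0.188241 = 0.557920.
Under a molecular clock d = 2μt, so t = d/(2μ) = 0.557920 / (2 × 0.025) = 11.16 Myr.

11.16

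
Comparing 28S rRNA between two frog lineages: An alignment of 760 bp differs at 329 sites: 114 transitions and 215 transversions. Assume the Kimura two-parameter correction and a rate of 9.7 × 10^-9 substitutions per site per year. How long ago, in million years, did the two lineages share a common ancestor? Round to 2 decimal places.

33.29

P = 114/760 = 0.15 and Q = 215/760 ≈ 0.282895.
Under the Kimura two-parameter model, d = −½ ln(1 − 2P − Q) − ¼ ln(1 − 2Q).
1 − 2P − Q = 0.417105, giving −½ ln(0.417105) = 0.437209.
1 − 2Q = 0.43421, giving −¼ ln(0.43421) = 0.208557.
d = 0.437209 + 0.208557 = 0.645766.
Under a molecular clock d = 2μt, so t = d/(2μ) = 0.645766 / (2 × 9.7 × 10^-9) = 33.29 million years.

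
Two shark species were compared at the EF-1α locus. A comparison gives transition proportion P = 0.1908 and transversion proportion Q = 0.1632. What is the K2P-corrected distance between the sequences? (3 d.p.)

0.492

Under the Kimura two-parameter model, d = −½ ln(1 − 2P − Q) − ¼ ln(1 − 2Q).
1 − 2P − Q = 0.4552, giving −½ ln(0.4552) = 0.393509.
1 − 2Q = 0.6736, giving −¼ ln(0.6736) = 0.098780.
d = 0.393509 + 0.098780 = 0.492289.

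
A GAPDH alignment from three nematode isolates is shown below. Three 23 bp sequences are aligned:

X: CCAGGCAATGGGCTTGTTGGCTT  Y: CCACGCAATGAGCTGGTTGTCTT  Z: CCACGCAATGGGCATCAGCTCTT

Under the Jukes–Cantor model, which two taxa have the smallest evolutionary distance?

X–Y: 4/23 differ, p = 0.174, d = 0.198.
X–Z: 7/23 differ, p = 0.304, d = 0.390.
Y–Z: 7/23 differ, p = 0.304, d = 0.390.
The smallest distance is between X and Y.

X and Y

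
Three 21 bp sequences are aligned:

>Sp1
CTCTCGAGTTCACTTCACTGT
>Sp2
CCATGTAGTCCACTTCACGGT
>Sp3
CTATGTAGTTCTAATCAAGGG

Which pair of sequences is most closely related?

Sp1–Sp2: 6/21 differ, p = 0.286, d = 0.360.
Sp1–Sp3: 9/21 differ, p = 0.429, d = 0.635.
Sp2–Sp3: 7/21 differ, p = 0.333, d = 0.441.
The smallest distance is between Sp1 and Sp2.

Sp1 and Sp2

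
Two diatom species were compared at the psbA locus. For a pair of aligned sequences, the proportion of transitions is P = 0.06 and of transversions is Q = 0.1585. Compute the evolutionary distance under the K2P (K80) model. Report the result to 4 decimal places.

0.2585

Under the Kimura two-parameter model, d = −½ ln(1 − 2P − Q) − ¼ ln(1 − 2Q).
1 − 2P − Q = 0.7215, giving −½ ln(0.7215) = 0.163211.
1 − 2Q = 0.683, giving −¼ ln(0.683) = 0.095315.
d = 0.163211 + 0.095315 = 0.258526.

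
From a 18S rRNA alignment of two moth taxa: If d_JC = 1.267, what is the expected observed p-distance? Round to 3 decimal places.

p = (3/4)(1 − e^(−4d/3)) = 0.75 × (1 − e^(-1.689333)) = 0.75 × (1 − 0.184643) = 0.611518.

0.612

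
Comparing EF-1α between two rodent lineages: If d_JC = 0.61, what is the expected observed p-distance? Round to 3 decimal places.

p = (3/4)(1 − e^(−4d/3)) = 0.75 × (1 − e^(-0.813333)) = 0.75 × (1 − 0.443378) = 0.417467.

0.417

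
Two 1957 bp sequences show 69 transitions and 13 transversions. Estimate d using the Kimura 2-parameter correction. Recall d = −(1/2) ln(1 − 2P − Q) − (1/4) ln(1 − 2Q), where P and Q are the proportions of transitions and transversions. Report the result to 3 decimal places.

P = 69/1957 ≈ 0.035258 and Q = 13/1957 ≈ 0.006643.
Under the Kimura two-parameter model, d = −½ ln(1 − 2P − Q) − ¼ ln(1 − 2Q).
1 − 2P − Q = 0.922841, giving −½ ln(0.922841) = 0.040149.
1 − 2Q = 0.986714, giving −¼ ln(0.986714) = 0.003344.
d = 0.040149 + 0.003344 = 0.043493.

0.043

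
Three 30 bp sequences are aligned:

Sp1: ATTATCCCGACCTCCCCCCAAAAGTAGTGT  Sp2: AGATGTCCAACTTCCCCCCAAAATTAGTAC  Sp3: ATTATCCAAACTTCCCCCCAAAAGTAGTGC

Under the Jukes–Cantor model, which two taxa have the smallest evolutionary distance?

Sp1–Sp2: 10/30 differ, p = 0.333, d = 0.441.
Sp1–Sp3: 4/30 differ, p = 0.133, d = 0.147.
Sp2–Sp3: 8/30 differ, p = 0.267, d = 0.330.
The smallest distance is between Sp1 and Sp3.

Sp1 and Sp3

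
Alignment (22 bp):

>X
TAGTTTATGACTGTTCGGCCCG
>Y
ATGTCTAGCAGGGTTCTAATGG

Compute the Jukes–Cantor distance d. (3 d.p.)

0.974

The sequences differ at 12 of 22 sites, so p = 12/22 ≈ 0.545455.
d = −(3/4) ln(1 − 4p/3) = −0.75 ln(1 − 0.727273) = −0.75 ln(0.272727)
  = −0.75 × (-1.299284) = 0.974463 substitutions/site.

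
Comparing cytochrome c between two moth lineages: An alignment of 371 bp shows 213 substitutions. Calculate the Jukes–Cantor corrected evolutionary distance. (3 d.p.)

p = 213/371 ≈ 0.574124.
d = −(3/4) ln(1 − 4p/3) = −0.75 ln(1 − 0.765499) = −0.75 ln(0.234501)
  = −0.75 × (-1.450295) = 1.087721 substitutions/site.

1.088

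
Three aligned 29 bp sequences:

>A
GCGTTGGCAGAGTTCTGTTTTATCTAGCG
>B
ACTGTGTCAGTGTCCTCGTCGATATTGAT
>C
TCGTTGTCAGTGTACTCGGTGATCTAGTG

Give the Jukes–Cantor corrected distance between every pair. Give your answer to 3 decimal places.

A–B: 14/29 sites differ → p ≈ 0.482759, d = −0.75 ln(1 − 0.643679) = 0.773942 ≈ 0.774.
A–C: 9/29 sites differ → p ≈ 0.310345, d = −0.75 ln(1 − 0.413793) = 0.400562 ≈ 0.401.
B–C: 10/29 sites differ → p ≈ 0.344828, d = −0.75 ln(1 − 0.459771) = 0.461822 ≈ 0.462.

d(A,B) = 0.774, d(A,C) = 0.401, d(B,C) = 0.462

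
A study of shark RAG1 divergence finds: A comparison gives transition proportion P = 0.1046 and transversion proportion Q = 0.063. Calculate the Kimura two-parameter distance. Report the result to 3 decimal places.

Under the Kimura two-parameter model, d = −½ ln(1 − 2P − Q) − ¼ ln(1 − 2Q).
1 − 2P − Q = 0.7278, giving −½ ln(0.7278) = 0.158864.
1 − 2Q = 0.874, giving −¼ ln(0.874) = 0.033669.
d = 0.158864 + 0.033669 = 0.192533.

0.193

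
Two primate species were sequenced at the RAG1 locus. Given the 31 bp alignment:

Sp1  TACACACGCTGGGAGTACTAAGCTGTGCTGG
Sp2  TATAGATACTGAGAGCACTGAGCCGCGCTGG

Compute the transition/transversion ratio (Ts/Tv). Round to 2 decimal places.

8.00

Transitions are A↔G and C↔T; transversions are all other mismatches.
Transitions: 8. Transversions: 1.
R = 8/1 = 8.00.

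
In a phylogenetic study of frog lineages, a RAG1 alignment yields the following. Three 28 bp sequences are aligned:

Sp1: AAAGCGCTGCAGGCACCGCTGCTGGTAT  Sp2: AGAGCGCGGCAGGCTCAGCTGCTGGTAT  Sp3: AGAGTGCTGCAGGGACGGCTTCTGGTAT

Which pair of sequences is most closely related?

Sp1 and Sp2

Sp1–Sp2: 4/28 differ, p = 0.143, d = 0.158.
Sp1–Sp3: 5/28 differ, p = 0.179, d = 0.204.
Sp2–Sp3: 6/28 differ, p = 0.214, d = 0.252.
The smallest distance is between Sp1 and Sp2.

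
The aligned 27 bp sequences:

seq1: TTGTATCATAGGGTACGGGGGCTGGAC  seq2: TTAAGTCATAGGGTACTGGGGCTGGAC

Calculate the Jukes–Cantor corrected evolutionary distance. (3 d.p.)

0.165

The sequences differ at 4 of 27 sites (3, 4, 5, 17), so p = 4/27 ≈ 0.148148.
d = −(3/4) ln(1 − 4p/3) = −0.75 ln(1 − 0.197531) = −0.75 ln(0.802469)
  = −0.75 × (-0.220062) = 0.165047 substitutions/site.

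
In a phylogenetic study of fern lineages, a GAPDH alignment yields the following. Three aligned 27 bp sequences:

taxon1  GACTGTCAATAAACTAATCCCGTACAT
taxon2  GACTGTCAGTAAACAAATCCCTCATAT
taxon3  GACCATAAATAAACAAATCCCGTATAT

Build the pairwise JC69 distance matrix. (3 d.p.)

taxon1–taxon2: 5/27 sites differ → p ≈ 0.185185, d = −0.75 ln(1 − 0.246913) = 0.212681 ≈ 0.213.
taxon1–taxon3: 5/27 sites differ → p ≈ 0.185185, d = −0.75 ln(1 − 0.246913) = 0.212681 ≈ 0.213.
taxon2–taxon3: 6/27 sites differ → p ≈ 0.222222, d = −0.75 ln(1 − 0.296296) = 0.263548 ≈ 0.264.

d(taxon1,taxon2) = 0.213, d(taxon1,taxon3) = 0.213, d(taxon2,taxon3) = 0.264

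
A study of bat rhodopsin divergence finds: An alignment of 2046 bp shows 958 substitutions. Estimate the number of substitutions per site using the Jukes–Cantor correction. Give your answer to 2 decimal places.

0.73

p = 958/2046 ≈ 0.468231.
d = −(3/4) ln(1 − 4p/3) = −0.75 ln(1 − 0.624308) = −0.75 ln(0.375692)
  = −0.75 × (-0.978986) = 0.734240 substitutions/site.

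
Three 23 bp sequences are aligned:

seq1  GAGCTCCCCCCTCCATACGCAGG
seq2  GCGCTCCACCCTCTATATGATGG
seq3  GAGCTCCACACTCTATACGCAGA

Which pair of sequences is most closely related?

seq1–seq2: 6/23 differ, p = 0.261, d = 0.321.
seq1–seq3: 4/23 differ, p = 0.174, d = 0.198.
seq2–seq3: 6/23 differ, p = 0.261, d = 0.321.
The smallest distance is between seq1 and seq3.

seq1 and seq3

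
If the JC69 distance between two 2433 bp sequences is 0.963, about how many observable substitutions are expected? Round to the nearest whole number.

Invert JC69: p = (3/4)(1 − e^(−4d/3)) = 0.75 × (1 − e^(-1.284)) = 0.75 × (1 − 0.276927) = 0.542305.
Expected differing sites = pL ≈ 0.542305 × 2433 = 1319.428065 ≈ 1319.

1319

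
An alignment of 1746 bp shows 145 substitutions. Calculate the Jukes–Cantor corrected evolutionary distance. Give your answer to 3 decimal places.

p = 145/1746 ≈ 0.083047.
d = −(3/4) ln(1 − 4p/3) = −0.75 ln(1 − 0.110729) = −0.75 ln(0.889271)
  = −0.75 × (-0.117353) = 0.088015 substitutions/site.

0.088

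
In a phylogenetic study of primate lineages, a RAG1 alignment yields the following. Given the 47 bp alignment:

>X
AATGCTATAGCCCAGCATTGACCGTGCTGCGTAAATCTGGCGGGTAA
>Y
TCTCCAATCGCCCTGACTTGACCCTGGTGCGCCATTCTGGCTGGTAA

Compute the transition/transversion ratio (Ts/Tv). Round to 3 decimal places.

Transitions are A↔G and C↔T; transversions are all other mismatches.
Transitions: 1. Transversions: 13.
R = 1/13 = 0.076923… ≈ 0.077 (to 3 d.p.).

0.077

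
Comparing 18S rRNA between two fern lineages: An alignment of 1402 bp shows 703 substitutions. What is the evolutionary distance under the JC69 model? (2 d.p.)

0.83

p = 703/1402 ≈ 0.501427.
d = −(3/4) ln(1 − 4p/3) = −0.75 ln(1 − 0.668569) = −0.75 ln(0.331431)
  = −0.75 × (-1.104336) = 0.828252 substitutions/site.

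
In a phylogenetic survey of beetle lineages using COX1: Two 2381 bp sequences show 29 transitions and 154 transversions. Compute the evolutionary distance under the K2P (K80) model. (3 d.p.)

0.081

P = 29/2381 ≈ 0.01218 and Q = 154/2381 ≈ 0.064679.
Under the Kimura two-parameter model, d = −½ ln(1 − 2P − Q) − ¼ ln(1 − 2Q).
1 − 2P − Q = 0.910961, giving −½ ln(0.910961) = 0.046628.
1 − 2Q = 0.870642, giving −¼ ln(0.870642) = 0.034631.
d = 0.046628 + 0.034631 = 0.081259.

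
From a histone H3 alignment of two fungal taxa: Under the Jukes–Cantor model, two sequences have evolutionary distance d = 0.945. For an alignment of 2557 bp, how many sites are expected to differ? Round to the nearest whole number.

Invert JC69: p = (3/4)(1 − e^(−4d/3)) = 0.75 × (1 − e^(-1.26)) = 0.75 × (1 − 0.283654) = 0.537260.
Expected differing sites = pL ≈ 0.537260 × 2557 = 1373.77382 ≈ 1374.

1374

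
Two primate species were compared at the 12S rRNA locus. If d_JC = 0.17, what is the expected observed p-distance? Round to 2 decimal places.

0.15

p = (3/4)(1 − e^(−4d/3)) = 0.75 × (1 − e^(-0.226667)) = 0.75 × (1 − 0.797186) = 0.152111.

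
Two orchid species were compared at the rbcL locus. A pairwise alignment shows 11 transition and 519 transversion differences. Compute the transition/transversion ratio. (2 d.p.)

R = 11/519 = 0.021194… ≈ 0.02 (to 2 d.p.).

0.02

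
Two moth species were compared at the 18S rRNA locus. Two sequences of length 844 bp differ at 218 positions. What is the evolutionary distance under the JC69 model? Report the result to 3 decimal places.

0.317

p = 218/844 ≈ 0.258294.
d = −(3/4) ln(1 − 4p/3) = −0.75 ln(1 − 0.344392) = −0.75 ln(0.655608)
  = −0.75 × (-0.422192) = 0.316644 substitutions/site.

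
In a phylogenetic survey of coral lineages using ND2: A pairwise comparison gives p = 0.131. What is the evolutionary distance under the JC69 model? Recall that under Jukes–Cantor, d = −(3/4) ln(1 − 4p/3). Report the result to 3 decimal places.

d = −(3/4) ln(1 − 4p/3) = −0.75 ln(1 − 0.174667) = −0.75 ln(0.825333)
  = −0.75 × (-0.191968) = 0.143976 substitutions/site.

0.144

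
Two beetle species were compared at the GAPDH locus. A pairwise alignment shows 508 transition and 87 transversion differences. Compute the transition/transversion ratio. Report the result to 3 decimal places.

5.839

R = 508/87 = 5.839080… ≈ 5.839 (to 3 d.p.).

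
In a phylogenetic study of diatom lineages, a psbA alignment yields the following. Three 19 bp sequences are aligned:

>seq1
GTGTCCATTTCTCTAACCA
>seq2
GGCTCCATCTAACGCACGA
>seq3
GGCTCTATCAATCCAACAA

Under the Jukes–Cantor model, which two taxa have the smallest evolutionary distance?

seq2 and seq3

seq1–seq2: 8/19 differ, p = 0.421, d = 0.618.
seq1–seq3: 8/19 differ, p = 0.421, d = 0.618.
seq2–seq3: 6/19 differ, p = 0.316, d = 0.410.
The smallest distance is between seq2 and seq3.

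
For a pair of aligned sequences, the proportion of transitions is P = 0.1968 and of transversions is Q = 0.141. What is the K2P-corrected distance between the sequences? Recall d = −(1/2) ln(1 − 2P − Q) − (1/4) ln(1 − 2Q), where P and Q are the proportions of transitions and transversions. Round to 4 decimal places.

Under the Kimura two-parameter model, d = −½ ln(1 − 2P − Q) − ¼ ln(1 − 2Q).
1 − 2P − Q = 0.4654, giving −½ ln(0.4654) = 0.382429.
1 − 2Q = 0.718, giving −¼ ln(0.718) = 0.082821.
d = 0.382429 + 0.082821 = 0.465250.

0.4653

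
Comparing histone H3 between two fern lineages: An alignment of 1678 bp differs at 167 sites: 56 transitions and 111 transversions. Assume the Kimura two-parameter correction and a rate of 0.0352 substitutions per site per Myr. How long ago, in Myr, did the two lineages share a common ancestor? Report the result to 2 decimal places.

P = 56/1678 ≈ 0.033373 and Q = 111/1678 ≈ 0.06615.
Under the Kimura two-parameter model, d = −½ ln(1 − 2P − Q) − ¼ ln(1 − 2Q).
1 − 2P − Q = 0.867104, giving −½ ln(0.867104) = 0.071298.
1 − 2Q = 0.8677, giving −¼ ln(0.8677) = 0.035477.
d = 0.071298 + 0.035477 = 0.106775.
Under a molecular clock d = 2μt, so t = d/(2μ) = 0.106775 / (2 × 0.0352) = 1.52 Myr.

1.52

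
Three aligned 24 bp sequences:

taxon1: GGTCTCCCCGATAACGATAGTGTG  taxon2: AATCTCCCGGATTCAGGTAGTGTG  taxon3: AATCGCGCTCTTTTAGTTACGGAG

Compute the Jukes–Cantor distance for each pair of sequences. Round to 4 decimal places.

d(taxon1,taxon2) = 0.3694, d(taxon1,taxon3) = 1.1281, d(taxon2,taxon3) = 0.6082

taxon1–taxon2: 7/24 sites differ → p ≈ 0.291667, d = −0.75 ln(1 − 0.388889) = 0.369358 ≈ 0.3694.
taxon1–taxon3: 14/24 sites differ → p ≈ 0.583333, d = −0.75 ln(1 − 0.777777) = 1.128055 ≈ 1.1281.
taxon2–taxon3: 10/24 sites differ → p ≈ 0.416667, d = −0.75 ln(1 − 0.555556) = 0.608198 ≈ 0.6082.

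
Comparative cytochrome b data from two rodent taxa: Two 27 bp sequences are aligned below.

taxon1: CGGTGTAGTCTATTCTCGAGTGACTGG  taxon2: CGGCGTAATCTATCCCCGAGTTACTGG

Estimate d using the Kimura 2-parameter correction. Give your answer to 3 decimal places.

Of 27 sites, 4 differences are transitions and 1 are transversions, so P = 4/27 ≈ 0.148148 and Q = 1/27 ≈ 0.037037.
Under the Kimura two-parameter model, d = −½ ln(1 − 2P − Q) − ¼ ln(1 − 2Q).
1 − 2P − Q = 0.666667, giving −½ ln(0.666667) = 0.202732.
1 − 2Q = 0.925926, giving −¼ ln(0.925926) = 0.019240.
d = 0.202732 + 0.019240 = 0.221972.

0.222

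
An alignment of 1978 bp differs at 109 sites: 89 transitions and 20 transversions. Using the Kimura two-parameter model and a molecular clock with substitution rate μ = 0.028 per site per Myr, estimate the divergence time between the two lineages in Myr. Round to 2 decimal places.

P = 89/1978 ≈ 0.044995 and Q = 20/1978 ≈ 0.010111.
Under the Kimura two-parameter model, d = −½ ln(1 − 2P − Q) − ¼ ln(1 − 2Q).
1 − 2P − Q = 0.899899, giving −½ ln(0.899899) = 0.052736.
1 − 2Q = 0.979778, giving −¼ ln(0.979778) = 0.005107.
d = 0.052736 + 0.005107 = 0.057843.
Under a molecular clock d = 2μt, so t = d/(2μ) = 0.057843 / (2 × 0.028) = 1.03 Myr.

1.03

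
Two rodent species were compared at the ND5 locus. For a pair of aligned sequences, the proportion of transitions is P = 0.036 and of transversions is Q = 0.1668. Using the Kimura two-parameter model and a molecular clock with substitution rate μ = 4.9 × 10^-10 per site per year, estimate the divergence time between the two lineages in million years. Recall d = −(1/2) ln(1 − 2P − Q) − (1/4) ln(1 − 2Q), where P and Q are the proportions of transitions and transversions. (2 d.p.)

Under the Kimura two-parameter model, d = −½ ln(1 − 2P − Q) − ¼ ln(1 − 2Q).
1 − 2P − Q = 0.7612, giving −½ ln(0.7612) = 0.136430.
1 − 2Q = 0.6664, giving −¼ ln(0.6664) = 0.101466.
d = 0.136430 + 0.101466 = 0.237896.
Under a molecular clock d = 2μt, so t = d/(2μ) = 0.237896 / (2 × 4.9 × 10^-10) = 242.75 million years.

242.75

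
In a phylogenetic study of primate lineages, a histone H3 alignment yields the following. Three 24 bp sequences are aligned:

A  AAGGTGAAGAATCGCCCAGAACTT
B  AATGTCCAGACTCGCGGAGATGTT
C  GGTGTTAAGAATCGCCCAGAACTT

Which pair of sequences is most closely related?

A–B: 8/24 differ, p = 0.333, d = 0.441.
A–C: 4/24 differ, p = 0.167, d = 0.188.
B–C: 9/24 differ, p = 0.375, d = 0.520.
The smallest distance is between A and C.

A and C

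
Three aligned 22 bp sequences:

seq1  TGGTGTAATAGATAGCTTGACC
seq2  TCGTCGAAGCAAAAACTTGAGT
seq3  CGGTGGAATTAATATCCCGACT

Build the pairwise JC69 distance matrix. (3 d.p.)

d(seq1,seq2) = 0.699, d(seq1,seq3) = 0.497, d(seq2,seq3) = 0.699

seq1–seq2: 10/22 sites differ → p ≈ 0.454545, d = −0.75 ln(1 − 0.60606) = 0.698667 ≈ 0.699.
seq1–seq3: 8/22 sites differ → p ≈ 0.363636, d = −0.75 ln(1 − 0.484848) = 0.497470 ≈ 0.497.
seq2–seq3: 10/22 sites differ → p ≈ 0.454545, d = −0.75 ln(1 − 0.60606) = 0.698667 ≈ 0.699.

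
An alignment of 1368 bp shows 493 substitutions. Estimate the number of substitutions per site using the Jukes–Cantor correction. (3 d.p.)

0.491

p = 493/1368 ≈ 0.36038.
d = −(3/4) ln(1 − 4p/3) = −0.75 ln(1 − 0.480507) = −0.75 ln(0.519493)
  = −0.75 × (-0.654902) = 0.491177 substitutions/site.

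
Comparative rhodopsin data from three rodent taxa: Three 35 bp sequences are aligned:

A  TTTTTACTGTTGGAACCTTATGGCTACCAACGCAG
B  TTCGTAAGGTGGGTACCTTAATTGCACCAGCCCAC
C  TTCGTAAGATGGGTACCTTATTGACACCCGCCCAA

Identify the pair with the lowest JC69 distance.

A–B: 14/35 differ, p = 0.400, d = 0.572.
A–C: 14/35 differ, p = 0.400, d = 0.572.
B–C: 6/35 differ, p = 0.171, d = 0.195.
The smallest distance is between B and C.

B and C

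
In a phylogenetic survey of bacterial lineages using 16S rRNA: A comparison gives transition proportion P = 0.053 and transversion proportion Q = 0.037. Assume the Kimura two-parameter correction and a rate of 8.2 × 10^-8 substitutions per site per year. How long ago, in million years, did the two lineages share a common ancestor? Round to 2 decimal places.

Under the Kimura two-parameter model, d = −½ ln(1 − 2P − Q) − ¼ ln(1 − 2Q).
1 − 2P − Q = 0.857, giving −½ ln(0.857) = 0.077159.
1 − 2Q = 0.926, giving −¼ ln(0.926) = 0.019220.
d = 0.077159 + 0.019220 = 0.096379.
Under a molecular clock d = 2μt, so t = d/(2μ) = 0.096379 / (2 × 8.2 × 10^-8) = 0.59 million years.

0.59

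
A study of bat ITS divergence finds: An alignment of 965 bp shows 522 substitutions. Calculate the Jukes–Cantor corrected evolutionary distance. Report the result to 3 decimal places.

p = 522/965 ≈ 0.540933.
d = −(3/4) ln(1 − 4p/3) = −0.75 ln(1 − 0.721244) = −0.75 ln(0.278756)
  = −0.75 × (-1.277418) = 0.958064 substitutions/site.

0.958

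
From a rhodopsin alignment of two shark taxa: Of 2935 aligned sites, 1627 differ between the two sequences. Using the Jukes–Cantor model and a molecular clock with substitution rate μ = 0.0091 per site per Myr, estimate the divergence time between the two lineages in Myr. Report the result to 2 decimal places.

p = 1627/2935 ≈ 0.554344.
d = −(3/4) ln(1 − 4p/3) = −0.75 ln(1 − 0.739125) = −0.75 ln(0.260875)
  = −0.75 × (-1.343714) = 1.007786 substitutions/site.
Under a molecular clock d = 2μt, so t = d/(2μ) = 1.007786 / (2 × 0.0091) = 55.37 Myr.

55.37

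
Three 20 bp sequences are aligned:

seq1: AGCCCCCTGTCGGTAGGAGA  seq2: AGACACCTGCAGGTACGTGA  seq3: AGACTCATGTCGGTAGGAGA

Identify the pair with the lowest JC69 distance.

seq1–seq2: 6/20 differ, p = 0.300, d = 0.383.
seq1–seq3: 3/20 differ, p = 0.150, d = 0.167.
seq2–seq3: 6/20 differ, p = 0.300, d = 0.383.
The smallest distance is between seq1 and seq3.

seq1 and seq3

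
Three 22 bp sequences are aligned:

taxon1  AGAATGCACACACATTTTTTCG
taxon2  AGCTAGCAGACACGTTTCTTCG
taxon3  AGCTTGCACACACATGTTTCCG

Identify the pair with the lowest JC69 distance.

taxon1 and taxon3

taxon1–taxon2: 6/22 differ, p = 0.273, d = 0.339.
taxon1–taxon3: 4/22 differ, p = 0.182, d = 0.208.
taxon2–taxon3: 6/22 differ, p = 0.273, d = 0.339.
The smallest distance is between taxon1 and taxon3.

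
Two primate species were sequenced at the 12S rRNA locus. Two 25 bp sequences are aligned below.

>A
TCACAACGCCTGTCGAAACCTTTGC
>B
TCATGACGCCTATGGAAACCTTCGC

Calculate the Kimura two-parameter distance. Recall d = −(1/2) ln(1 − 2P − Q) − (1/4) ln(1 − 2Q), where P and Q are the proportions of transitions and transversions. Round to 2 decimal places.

0.24

Of 25 sites, 4 differences are transitions and 1 are transversions, so P = 4/25 = 0.16 and Q = 1/25 = 0.04.
Under the Kimura two-parameter model, d = −½ ln(1 − 2P − Q) − ¼ ln(1 − 2Q).
1 − 2P − Q = 0.64, giving −½ ln(0.64) = 0.223144.
1 − 2Q = 0.92, giving −¼ ln(0.92) = 0.020845.
d = 0.223144 + 0.020845 = 0.243989.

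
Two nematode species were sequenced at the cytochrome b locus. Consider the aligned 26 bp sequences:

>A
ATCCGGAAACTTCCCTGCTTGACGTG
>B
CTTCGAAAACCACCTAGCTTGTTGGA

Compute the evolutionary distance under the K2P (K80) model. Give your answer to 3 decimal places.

Of 26 sites, 6 differences are transitions and 5 are transversions, so P = 6/26 ≈ 0.230769 and Q = 5/26 ≈ 0.192308.
Under the Kimura two-parameter model, d = −½ ln(1 − 2P − Q) − ¼ ln(1 − 2Q).
1 − 2P − Q = 0.346154, giving −½ ln(0.346154) = 0.530436.
1 − 2Q = 0.615384, giving −¼ ln(0.615384) = 0.121377.
d = 0.530436 + 0.121377 = 0.651813.

0.652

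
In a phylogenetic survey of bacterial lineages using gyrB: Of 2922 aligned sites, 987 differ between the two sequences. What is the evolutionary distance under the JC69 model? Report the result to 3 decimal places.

p = 987/2922 ≈ 0.337782.
d = −(3/4) ln(1 − 4p/3) = −0.75 ln(1 − 0.450376) = −0.75 ln(0.549624)
  = −0.75 × (-0.598521) = 0.448891 substitutions/site.

0.449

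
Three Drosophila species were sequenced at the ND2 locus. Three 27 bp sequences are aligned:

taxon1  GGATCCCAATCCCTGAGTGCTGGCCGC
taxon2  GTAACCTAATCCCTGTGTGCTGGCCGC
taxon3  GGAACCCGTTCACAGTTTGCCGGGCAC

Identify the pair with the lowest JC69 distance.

taxon1 and taxon2

taxon1–taxon2: 4/27 differ, p = 0.148, d = 0.165.
taxon1–taxon3: 10/27 differ, p = 0.370, d = 0.511.
taxon2–taxon3: 10/27 differ, p = 0.370, d = 0.511.
The smallest distance is between taxon1 and taxon2.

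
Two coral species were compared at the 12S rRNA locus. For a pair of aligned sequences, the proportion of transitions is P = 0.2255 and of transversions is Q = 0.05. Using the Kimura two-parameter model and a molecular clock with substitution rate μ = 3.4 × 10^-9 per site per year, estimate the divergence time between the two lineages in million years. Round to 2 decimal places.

Under the Kimura two-parameter model, d = −½ ln(1 − 2P − Q) − ¼ ln(1 − 2Q).
1 − 2P − Q = 0.499, giving −½ ln(0.499) = 0.347575.
1 − 2Q = 0.9, giving −¼ ln(0.9) = 0.026340.
d = 0.347575 + 0.026340 = 0.373915.
Under a molecular clock d = 2μt, so t = d/(2μ) = 0.373915 / (2 × 3.4 × 10^-9) = 54.99 million years.

54.99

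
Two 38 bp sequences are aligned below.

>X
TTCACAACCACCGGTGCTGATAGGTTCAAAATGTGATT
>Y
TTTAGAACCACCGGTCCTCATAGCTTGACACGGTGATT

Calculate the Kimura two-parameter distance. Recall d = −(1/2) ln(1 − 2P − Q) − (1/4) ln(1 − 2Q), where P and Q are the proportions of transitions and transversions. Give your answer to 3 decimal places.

Of 38 sites, 1 differences are transitions and 8 are transversions, so P = 1/38 ≈ 0.026316 and Q = 8/38 ≈ 0.210526.
Under the Kimura two-parameter model, d = −½ ln(1 − 2P − Q) − ¼ ln(1 − 2Q).
1 − 2P − Q = 0.736842, giving −½ ln(0.736842) = 0.152691.
1 − 2Q = 0.578948, giving −¼ ln(0.578948) = 0.136636.
d = 0.152691 + 0.136636 = 0.289327.

0.289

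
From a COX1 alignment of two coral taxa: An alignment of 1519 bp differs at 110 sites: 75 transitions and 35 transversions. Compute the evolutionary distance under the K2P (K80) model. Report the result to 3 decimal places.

P = 75/1519 ≈ 0.049375 and Q = 35/1519 ≈ 0.023041.
Under the Kimura two-parameter model, d = −½ ln(1 − 2P − Q) − ¼ ln(1 − 2Q).
1 − 2P − Q = 0.878209, giving −½ ln(0.878209) = 0.064935.
1 − 2Q = 0.953918, giving −¼ ln(0.953918) = 0.011794.
d = 0.064935 + 0.011794 = 0.076729.

0.077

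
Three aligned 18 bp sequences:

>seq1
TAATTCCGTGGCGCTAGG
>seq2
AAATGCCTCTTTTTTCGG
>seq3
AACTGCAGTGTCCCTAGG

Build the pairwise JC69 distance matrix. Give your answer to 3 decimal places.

seq1–seq2: 10/18 sites differ → p ≈ 0.555556, d = −0.75 ln(1 − 0.740741) = 1.012446 ≈ 1.012.
seq1–seq3: 6/18 sites differ → p ≈ 0.333333, d = −0.75 ln(1 − 0.444444) = 0.440839 ≈ 0.441.
seq2–seq3: 9/18 sites differ → p = 0.5, d = −0.75 ln(1 − 0.666667) = 0.823960 ≈ 0.824.

d(seq1,seq2) = 1.012, d(seq1,seq3) = 0.441, d(seq2,seq3) = 0.824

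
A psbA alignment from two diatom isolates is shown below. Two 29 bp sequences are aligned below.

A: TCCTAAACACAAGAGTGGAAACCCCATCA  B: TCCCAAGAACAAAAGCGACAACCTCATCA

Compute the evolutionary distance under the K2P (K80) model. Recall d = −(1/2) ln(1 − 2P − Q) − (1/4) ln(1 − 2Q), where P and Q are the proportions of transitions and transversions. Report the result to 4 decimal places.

Of 29 sites, 6 differences are transitions and 2 are transversions, so P = 6/29 ≈ 0.206897 and Q = 2/29 ≈ 0.068966.
Under the Kimura two-parameter model, d = −½ ln(1 − 2P − Q) − ¼ ln(1 − 2Q).
1 − 2P − Q = 0.51724, giving −½ ln(0.51724) = 0.329624.
1 − 2Q = 0.862068, giving −¼ ln(0.862068) = 0.037105.
d = 0.329624 + 0.037105 = 0.366729.

0.3667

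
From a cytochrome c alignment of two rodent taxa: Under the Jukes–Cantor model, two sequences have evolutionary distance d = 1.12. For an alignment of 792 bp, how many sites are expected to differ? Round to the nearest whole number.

Invert JC69: p = (3/4)(1 − e^(−4d/3)) = 0.75 × (1 − e^(-1.493333)) = 0.75 × (1 − 0.224623) = 0.581533.
Expected differing sites = pL ≈ 0.581533 × 792 = 460.574136 ≈ 461.

461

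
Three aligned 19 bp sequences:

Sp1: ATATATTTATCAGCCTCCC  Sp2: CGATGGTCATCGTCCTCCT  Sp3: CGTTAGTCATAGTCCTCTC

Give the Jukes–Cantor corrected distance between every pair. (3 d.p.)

Sp1–Sp2: 8/19 sites differ → p ≈ 0.421053, d = −0.75 ln(1 − 0.561404) = 0.618132 ≈ 0.618.
Sp1–Sp3: 9/19 sites differ → p ≈ 0.473684, d = −0.75 ln(1 − 0.631579) = 0.748897 ≈ 0.749.
Sp2–Sp3: 5/19 sites differ → p ≈ 0.263158, d = −0.75 ln(1 − 0.350877) = 0.324100 ≈ 0.324.

d(Sp1,Sp2) = 0.618, d(Sp1,Sp3) = 0.749, d(Sp2,Sp3) = 0.324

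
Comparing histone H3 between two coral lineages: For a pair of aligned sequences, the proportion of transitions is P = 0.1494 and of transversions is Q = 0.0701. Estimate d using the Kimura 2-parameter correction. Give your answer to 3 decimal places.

Under the Kimura two-parameter model, d = −½ ln(1 − 2P − Q) − ¼ ln(1 − 2Q).
1 − 2P − Q = 0.6311, giving −½ ln(0.6311) = 0.230145.
1 − 2Q = 0.8598, giving −¼ ln(0.8598) = 0.037764.
d = 0.230145 + 0.037764 = 0.267909.

0.268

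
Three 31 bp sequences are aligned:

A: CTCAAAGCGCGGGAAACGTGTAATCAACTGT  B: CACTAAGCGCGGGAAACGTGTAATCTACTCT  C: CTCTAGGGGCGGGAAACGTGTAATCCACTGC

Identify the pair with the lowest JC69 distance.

A and B

A–B: 4/31 differ, p = 0.129, d = 0.142.
A–C: 5/31 differ, p = 0.161, d = 0.182.
B–C: 6/31 differ, p = 0.194, d = 0.224.
The smallest distance is between A and B.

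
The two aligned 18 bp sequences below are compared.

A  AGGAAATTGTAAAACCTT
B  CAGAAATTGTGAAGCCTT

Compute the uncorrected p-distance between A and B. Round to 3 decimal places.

0.222

The sequences differ at 4 of 18 positions (sites 1, 2, 11, 14).
p = 4/18 = 0.222222… ≈ 0.222 (to 3 d.p.).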